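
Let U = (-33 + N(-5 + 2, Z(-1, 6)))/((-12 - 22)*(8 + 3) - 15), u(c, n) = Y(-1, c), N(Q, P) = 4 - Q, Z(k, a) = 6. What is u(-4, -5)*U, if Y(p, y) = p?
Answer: -26/389 ≈ -0.066838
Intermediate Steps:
u(c, n) = -1
U = 26/389 (U = (-33 + (4 - (-5 + 2)))/((-12 - 22)*(8 + 3) - 15) = (-33 + (4 - 1*(-3)))/(-34*11 - 15) = (-33 + (4 + 3))/(-374 - 15) = (-33 + 7)/(-389) = -26*(-1/389) = 26/389 ≈ 0.066838)
u(-4, -5)*U = -1*26/389 = -26/389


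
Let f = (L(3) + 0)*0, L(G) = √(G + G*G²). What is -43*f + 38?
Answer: 38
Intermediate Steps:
L(G) = √(G + G³)
f = 0 (f = (√(3 + 3³) + 0)*0 = (√(3 + 27) + 0)*0 = (√30 + 0)*0 = √30*0 = 0)
-43*f + 38 = -43*0 + 38 = 0 + 38 = 38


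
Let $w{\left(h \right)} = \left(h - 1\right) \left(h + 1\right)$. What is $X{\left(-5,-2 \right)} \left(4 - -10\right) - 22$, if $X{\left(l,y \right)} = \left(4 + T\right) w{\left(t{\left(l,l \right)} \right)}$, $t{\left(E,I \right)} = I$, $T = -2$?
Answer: $650$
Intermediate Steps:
$w{\left(h \right)} = \left(1 + h\right) \left(-1 + h\right)$ ($w{\left(h \right)} = \left(-1 + h\right) \left(1 + h\right) = \left(1 + h\right) \left(-1 + h\right)$)
$X{\left(l,y \right)} = -2 + 2 l^{2}$ ($X{\left(l,y \right)} = \left(4 - 2\right) \left(-1 + l^{2}\right) = 2 \left(-1 + l^{2}\right) = -2 + 2 l^{2}$)
$X{\left(-5,-2 \right)} \left(4 - -10\right) - 22 = \left(-2 + 2 \left(-5\right)^{2}\right) \left(4 - -10\right) - 22 = \left(-2 + 2 \cdot 25\right) \left(4 + 10\right) - 22 = \left(-2 + 50\right) 14 - 22 = 48 \cdot 14 - 22 = 672 - 22 = 650$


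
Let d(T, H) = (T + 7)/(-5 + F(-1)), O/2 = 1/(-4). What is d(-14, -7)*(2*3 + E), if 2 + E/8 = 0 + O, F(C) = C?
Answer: -49/3 ≈ -16.333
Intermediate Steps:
O = -½ (O = 2/(-4) = 2*(-¼) = -½ ≈ -0.50000)
d(T, H) = -7/6 - T/6 (d(T, H) = (T + 7)/(-5 - 1) = (7 + T)/(-6) = (7 + T)*(-⅙) = -7/6 - T/6)
E = -20 (E = -16 + 8*(0 - ½) = -16 + 8*(-½) = -16 - 4 = -20)
d(-14, -7)*(2*3 + E) = (-7/6 - ⅙*(-14))*(2*3 - 20) = (-7/6 + 7/3)*(6 - 20) = (7/6)*(-14) = -49/3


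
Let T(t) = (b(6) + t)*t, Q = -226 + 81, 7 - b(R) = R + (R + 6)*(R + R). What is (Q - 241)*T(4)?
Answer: 214616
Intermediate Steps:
b(R) = 7 - R - 2*R*(6 + R) (b(R) = 7 - (R + (R + 6)*(R + R)) = 7 - (R + (6 + R)*(2*R)) = 7 - (R + 2*R*(6 + R)) = 7 + (-R - 2*R*(6 + R)) = 7 - R - 2*R*(6 + R))
Q = -145
T(t) = t*(-143 + t) (T(t) = ((7 - 13*6 - 2*6²) + t)*t = ((7 - 78 - 2*36) + t)*t = ((7 - 78 - 72) + t)*t = (-143 + t)*t = t*(-143 + t))
(Q - 241)*T(4) = (-145 - 241)*(4*(-143 + 4)) = -1544*(-139) = -386*(-556) = 214616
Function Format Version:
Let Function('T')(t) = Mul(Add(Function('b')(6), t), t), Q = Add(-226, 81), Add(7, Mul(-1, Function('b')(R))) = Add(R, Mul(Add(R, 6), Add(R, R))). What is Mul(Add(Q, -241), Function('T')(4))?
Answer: 214616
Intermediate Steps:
Function('b')(R) = Add(7, Mul(-1, R), Mul(-2, R, Add(6, R))) (Function('b')(R) = Add(7, Mul(-1, Add(R, Mul(Add(R, 6), Add(R, R))))) = Add(7, Mul(-1, Add(R, Mul(Add(6, R), Mul(2, R))))) = Add(7, Mul(-1, Add(R, Mul(2, R, Add(6, R))))) = Add(7, Add(Mul(-1, R), Mul(-2, R, Add(6, R)))) = Add(7, Mul(-1, R), Mul(-2, R, Add(6, R))))
Q = -145
Function('T')(t) = Mul(t, Add(-143, t)) (Function('T')(t) = Mul(Add(Add(7, Mul(-13, 6), Mul(-2, Pow(6, 2))), t), t) = Mul(Add(Add(7, -78, Mul(-2, 36)), t), t) = Mul(Add(Add(7, -78, -72), t), t) = Mul(Add(-143, t), t) = Mul(t, Add(-143, t)))
Mul(Add(Q, -241), Function('T')(4)) = Mul(Add(-145, -241), Mul(4, Add(-143, 4))) = Mul(-386, Mul(4, -139)) = Mul(-386, -556) = 214616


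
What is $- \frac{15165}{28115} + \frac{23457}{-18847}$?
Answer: $- \frac{189061662}{105976681} \approx -1.784$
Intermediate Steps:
$- \frac{15165}{28115} + \frac{23457}{-18847} = \left(-15165\right) \frac{1}{28115} + 23457 \left(- \frac{1}{18847}\right) = - \frac{3033}{5623} - \frac{23457}{18847} = - \frac{189061662}{105976681}$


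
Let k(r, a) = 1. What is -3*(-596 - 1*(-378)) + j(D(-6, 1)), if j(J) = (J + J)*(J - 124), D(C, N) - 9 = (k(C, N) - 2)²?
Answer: -1626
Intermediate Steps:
D(C, N) = 10 (D(C, N) = 9 + (1 - 2)² = 9 + (-1)² = 9 + 1 = 10)
j(J) = 2*J*(-124 + J) (j(J) = (2*J)*(-124 + J) = 2*J*(-124 + J))
-3*(-596 - 1*(-378)) + j(D(-6, 1)) = -3*(-596 - 1*(-378)) + 2*10*(-124 + 10) = -3*(-596 + 378) + 2*10*(-114) = -3*(-218) - 2280 = 654 - 2280 = -1626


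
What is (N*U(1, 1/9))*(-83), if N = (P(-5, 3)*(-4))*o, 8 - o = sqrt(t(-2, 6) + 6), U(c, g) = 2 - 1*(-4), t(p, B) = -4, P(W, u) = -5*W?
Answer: 398400 - 49800*sqrt(2) ≈ 3.2797e+5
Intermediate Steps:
U(c, g) = 6 (U(c, g) = 2 + 4 = 6)
o = 8 - sqrt(2) (o = 8 - sqrt(-4 + 6) = 8 - sqrt(2) ≈ 6.5858)
N = -800 + 100*sqrt(2) (N = (-5*(-5)*(-4))*(8 - sqrt(2)) = (25*(-4))*(8 - sqrt(2)) = -100*(8 - sqrt(2)) = -800 + 100*sqrt(2) ≈ -658.58)
(N*U(1, 1/9))*(-83) = ((-800 + 100*sqrt(2))*6)*(-83) = (-4800 + 600*sqrt(2))*(-83) = 398400 - 49800*sqrt(2)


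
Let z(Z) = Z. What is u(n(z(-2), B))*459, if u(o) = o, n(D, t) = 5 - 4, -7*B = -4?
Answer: 459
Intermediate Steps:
B = 4/7 (B = -⅐*(-4) = 4/7 ≈ 0.57143)
n(D, t) = 1
u(n(z(-2), B))*459 = 1*459 = 459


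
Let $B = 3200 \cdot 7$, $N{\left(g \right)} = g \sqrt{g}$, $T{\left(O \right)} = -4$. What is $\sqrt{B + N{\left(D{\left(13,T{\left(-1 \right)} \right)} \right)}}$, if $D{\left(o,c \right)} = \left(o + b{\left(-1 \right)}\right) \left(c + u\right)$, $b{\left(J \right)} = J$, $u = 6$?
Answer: $4 \sqrt{1400 + 3 \sqrt{6}} \approx 150.06$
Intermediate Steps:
$D{\left(o,c \right)} = \left(-1 + o\right) \left(6 + c\right)$ ($D{\left(o,c \right)} = \left(o - 1\right) \left(c + 6\right) = \left(-1 + o\right) \left(6 + c\right)$)
$N{\left(g \right)} = g^{\frac{3}{2}}$
$B = 22400$
$\sqrt{B + N{\left(D{\left(13,T{\left(-1 \right)} \right)} \right)}} = \sqrt{22400 + \left(-6 - -4 + 6 \cdot 13 - 52\right)^{\frac{3}{2}}} = \sqrt{22400 + \left(-6 + 4 + 78 - 52\right)^{\frac{3}{2}}} = \sqrt{22400 + 24^{\frac{3}{2}}} = \sqrt{22400 + 48 \sqrt{6}}$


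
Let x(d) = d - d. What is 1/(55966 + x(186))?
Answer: 1/55966 ≈ 1.7868e-5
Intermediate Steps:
x(d) = 0
1/(55966 + x(186)) = 1/(55966 + 0) = 1/55966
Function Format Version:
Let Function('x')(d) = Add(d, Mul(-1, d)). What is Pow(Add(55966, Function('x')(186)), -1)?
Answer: Rational(1, 55966) ≈ 1.7868e-5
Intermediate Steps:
Function('x')(d) = 0
Pow(Add(55966, Function('x')(186)), -1) = Pow(Add(55966, 0), -1) = Pow(55966, -1) = Rational(1, 55966)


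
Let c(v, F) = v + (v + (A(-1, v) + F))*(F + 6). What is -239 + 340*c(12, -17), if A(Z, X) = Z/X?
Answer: 68558/3 ≈ 22853.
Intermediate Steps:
c(v, F) = v + (6 + F)*(F + v - 1/v) (c(v, F) = v + (v + (-1/v + F))*(F + 6) = v + (v + (F - 1/v))*(6 + F) = v + (F + v - 1/v)*(6 + F) = v + (6 + F)*(F + v - 1/v))
-239 + 340*c(12, -17) = -239 + 340*((-6 - 1*(-17) + 12*((-17)² + 6*(-17) + 7*12 - 17*12))/12) = -239 + 340*((-6 + 17 + 12*(289 - 102 + 84 - 204))/12) = -239 + 340*((-6 + 17 + 12*67)/12) = -239 + 340*((-6 + 17 + 804)/12) = -239 + 340*((1/12)*815) = -239 + 340*(815/12) = -239 + 69275/3 = 68558/3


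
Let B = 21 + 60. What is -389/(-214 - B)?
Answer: 389/295 ≈ 1.3186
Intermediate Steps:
B = 81
-389/(-214 - B) = -389/(-214 - 1*81) = -389/(-214 - 81) = -389/(-295) = -389*(-1/295) = 389/295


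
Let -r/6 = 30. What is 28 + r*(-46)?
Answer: 8308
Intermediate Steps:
r = -180 (r = -6*30 = -180)
28 + r*(-46) = 28 - 180*(-46) = 28 + 8280 = 8308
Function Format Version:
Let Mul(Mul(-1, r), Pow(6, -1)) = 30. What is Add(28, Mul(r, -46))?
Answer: 8308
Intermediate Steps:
r = -180 (r = Mul(-6, 30) = -180)
Add(28, Mul(r, -46)) = Add(28, Mul(-180, -46)) = Add(28, 8280) = 8308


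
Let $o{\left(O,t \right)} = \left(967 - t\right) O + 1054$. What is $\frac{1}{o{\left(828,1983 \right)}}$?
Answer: $- \frac{1}{840194} \approx -1.1902 \cdot 10^{-6}$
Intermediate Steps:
$o{\left(O,t \right)} = 1054 + O \left(967 - t\right)$ ($o{\left(O,t \right)} = O \left(967 - t\right) + 1054 = 1054 + O \left(967 - t\right)$)
$\frac{1}{o{\left(828,1983 \right)}} = \frac{1}{1054 + 967 \cdot 828 - 828 \cdot 1983} = \frac{1}{1054 + 800676 - 1641924} = \frac{1}{-840194} = - \frac{1}{840194}$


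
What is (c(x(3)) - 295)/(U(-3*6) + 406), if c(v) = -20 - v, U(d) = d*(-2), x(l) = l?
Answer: -159/221 ≈ -0.71946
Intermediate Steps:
U(d) = -2*d
(c(x(3)) - 295)/(U(-3*6) + 406) = ((-20 - 1*3) - 295)/(-(-6)*6 + 406) = ((-20 - 3) - 295)/(-2*(-18) + 406) = (-23 - 295)/(36 + 406) = -318/442 = -318*1/442 = -159/221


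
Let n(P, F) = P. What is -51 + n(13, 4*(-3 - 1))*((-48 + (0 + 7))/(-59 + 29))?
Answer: -997/30 ≈ -33.233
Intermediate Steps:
-51 + n(13, 4*(-3 - 1))*((-48 + (0 + 7))/(-59 + 29)) = -51 + 13*((-48 + (0 + 7))/(-59 + 29)) = -51 + 13*((-48 + 7)/(-30)) = -51 + 13*(-41*(-1/30)) = -51 + 13*(41/30) = -51 + 533/30 = -997/30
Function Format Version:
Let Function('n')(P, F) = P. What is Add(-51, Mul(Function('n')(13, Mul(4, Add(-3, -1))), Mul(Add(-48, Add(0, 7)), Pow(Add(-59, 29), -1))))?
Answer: Rational(-997, 30) ≈ -33.233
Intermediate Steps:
Add(-51, Mul(Function('n')(13, Mul(4, Add(-3, -1))), Mul(Add(-48, Add(0, 7)), Pow(Add(-59, 29), -1)))) = Add(-51, Mul(13, Mul(Add(-48, Add(0, 7)), Pow(Add(-59, 29), -1)))) = Add(-51, Mul(13, Mul(Add(-48, 7), Pow(-30, -1)))) = Add(-51, Mul(13, Mul(-41, Rational(-1, 30)))) = Add(-51, Mul(13, Rational(41, 30))) = Add(-51, Rational(533, 30)) = Rational(-997, 30)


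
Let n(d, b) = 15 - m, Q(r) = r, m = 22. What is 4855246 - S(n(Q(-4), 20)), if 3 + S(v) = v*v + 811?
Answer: 4854389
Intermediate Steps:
n(d, b) = -7 (n(d, b) = 15 - 1*22 = 15 - 22 = -7)
S(v) = 808 + v² (S(v) = -3 + (v*v + 811) = -3 + (v² + 811) = -3 + (811 + v²) = 808 + v²)
4855246 - S(n(Q(-4), 20)) = 4855246 - (808 + (-7)²) = 4855246 - (808 + 49) = 4855246 - 1*857 = 4855246 - 857 = 4854389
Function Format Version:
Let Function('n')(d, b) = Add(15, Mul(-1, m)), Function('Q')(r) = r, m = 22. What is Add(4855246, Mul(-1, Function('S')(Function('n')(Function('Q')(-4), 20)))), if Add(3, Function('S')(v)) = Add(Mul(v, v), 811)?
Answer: 4854389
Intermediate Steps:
Function('n')(d, b) = -7 (Function('n')(d, b) = Add(15, Mul(-1, 22)) = Add(15, -22) = -7)
Function('S')(v) = Add(808, Pow(v, 2)) (Function('S')(v) = Add(-3, Add(Mul(v, v), 811)) = Add(-3, Add(Pow(v, 2), 811)) = Add(-3, Add(811, Pow(v, 2))) = Add(808, Pow(v, 2)))
Add(4855246, Mul(-1, Function('S')(Function('n')(Function('Q')(-4), 20)))) = Add(4855246, Mul(-1, Add(808, Pow(-7, 2)))) = Add(4855246, Mul(-1, Add(808, 49))) = Add(4855246, Mul(-1, 857)) = Add(4855246, -857) = 4854389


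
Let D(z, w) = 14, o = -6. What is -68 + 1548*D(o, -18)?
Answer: 21604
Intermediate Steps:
-68 + 1548*D(o, -18) = -68 + 1548*14 = -68 + 21672 = 21604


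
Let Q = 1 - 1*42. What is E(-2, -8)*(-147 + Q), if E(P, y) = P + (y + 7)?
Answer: 564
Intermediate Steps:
E(P, y) = 7 + P + y (E(P, y) = P + (7 + y) = 7 + P + y)
Q = -41 (Q = 1 - 42 = -41)
E(-2, -8)*(-147 + Q) = (7 - 2 - 8)*(-147 - 41) = -3*(-188) = 564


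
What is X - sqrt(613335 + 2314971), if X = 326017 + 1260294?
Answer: 1586311 - sqrt(2928306) ≈ 1.5846e+6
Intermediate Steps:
X = 1586311
X - sqrt(613335 + 2314971) = 1586311 - sqrt(613335 + 2314971) = 1586311 - sqrt(2928306)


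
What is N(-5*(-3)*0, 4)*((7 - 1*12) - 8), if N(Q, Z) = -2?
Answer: 26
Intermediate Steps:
N(-5*(-3)*0, 4)*((7 - 1*12) - 8) = -2*((7 - 1*12) - 8) = -2*((7 - 12) - 8) = -2*(-5 - 8) = -2*(-13) = 26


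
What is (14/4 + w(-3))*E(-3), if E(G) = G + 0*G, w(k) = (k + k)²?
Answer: -237/2 ≈ -118.50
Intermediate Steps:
w(k) = 4*k² (w(k) = (2*k)² = 4*k²)
E(G) = G (E(G) = G + 0 = G)
(14/4 + w(-3))*E(-3) = (14/4 + 4*(-3)²)*(-3) = (14*(¼) + 4*9)*(-3) = (7/2 + 36)*(-3) = (79/2)*(-3) = -237/2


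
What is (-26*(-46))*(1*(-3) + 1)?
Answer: -2392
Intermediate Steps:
(-26*(-46))*(1*(-3) + 1) = 1196*(-3 + 1) = 1196*(-2) = -2392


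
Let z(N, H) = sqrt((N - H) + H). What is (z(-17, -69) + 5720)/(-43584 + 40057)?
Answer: -5720/3527 - I*sqrt(17)/3527 ≈ -1.6218 - 0.001169*I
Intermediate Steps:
z(N, H) = sqrt(N)
(z(-17, -69) + 5720)/(-43584 + 40057) = (sqrt(-17) + 5720)/(-43584 + 40057) = (I*sqrt(17) + 5720)/(-3527) = (5720 + I*sqrt(17))*(-1/3527) = -5720/3527 - I*sqrt(17)/3527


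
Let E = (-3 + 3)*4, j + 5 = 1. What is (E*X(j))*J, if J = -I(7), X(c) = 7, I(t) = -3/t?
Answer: 0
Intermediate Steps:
j = -4 (j = -5 + 1 = -4)
J = 3/7 (J = -(-3)/7 = -1*(-3/7) = 3/7 ≈ 0.42857)
E = 0 (E = 0*4 = 0)
(E*X(j))*J = (0*7)*(3/7) = 0*(3/7) = 0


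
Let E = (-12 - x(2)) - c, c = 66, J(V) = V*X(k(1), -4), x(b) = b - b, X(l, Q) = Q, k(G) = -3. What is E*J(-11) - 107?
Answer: -3539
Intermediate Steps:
x(b) = 0
J(V) = -4*V (J(V) = V*(-4) = -4*V)
E = -78 (E = (-12 - 1*0) - 1*66 = (-12 + 0) - 66 = -12 - 66 = -78)
E*J(-11) - 107 = -(-312)*(-11) - 107 = -78*44 - 107 = -3432 - 107 = -3539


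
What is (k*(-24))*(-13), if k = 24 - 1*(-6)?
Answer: 9360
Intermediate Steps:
k = 30 (k = 24 + 6 = 30)
(k*(-24))*(-13) = (30*(-24))*(-13) = -720*(-13) = 9360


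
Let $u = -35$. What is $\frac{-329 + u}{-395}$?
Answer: $\frac{364}{395} \approx 0.92152$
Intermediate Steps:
$\frac{-329 + u}{-395} = \frac{-329 - 35}{-395} = \left(- \frac{1}{395}\right) \left(-364\right) = \frac{364}{395}$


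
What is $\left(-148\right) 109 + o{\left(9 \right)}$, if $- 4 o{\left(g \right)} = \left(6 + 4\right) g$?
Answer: $- \frac{32309}{2} \approx -16155.0$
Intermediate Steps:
$o{\left(g \right)} = - \frac{5 g}{2}$ ($o{\left(g \right)} = - \frac{\left(6 + 4\right) g}{4} = - \frac{10 g}{4} = - \frac{5 g}{2}$)
$\left(-148\right) 109 + o{\left(9 \right)} = \left(-148\right) 109 - \frac{45}{2} = -16132 - \frac{45}{2} = - \frac{32309}{2}$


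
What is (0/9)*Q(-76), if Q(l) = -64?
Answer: 0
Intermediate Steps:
(0/9)*Q(-76) = (0/9)*(-64) = (0*(⅑))*(-64) = 0*(-64) = 0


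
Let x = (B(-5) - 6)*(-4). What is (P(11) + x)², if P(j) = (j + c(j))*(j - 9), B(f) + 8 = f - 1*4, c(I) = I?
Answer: 18496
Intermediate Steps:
B(f) = -12 + f (B(f) = -8 + (f - 1*4) = -8 + (f - 4) = -8 + (-4 + f) = -12 + f)
P(j) = 2*j*(-9 + j) (P(j) = (j + j)*(j - 9) = (2*j)*(-9 + j) = 2*j*(-9 + j))
x = 92 (x = ((-12 - 5) - 6)*(-4) = (-17 - 6)*(-4) = -23*(-4) = 92)
(P(11) + x)² = (2*11*(-9 + 11) + 92)² = (2*11*2 + 92)² = (44 + 92)² = 136² = 18496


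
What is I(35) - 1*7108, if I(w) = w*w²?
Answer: 35767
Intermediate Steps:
I(w) = w³
I(35) - 1*7108 = 35³ - 1*7108 = 42875 - 7108 = 35767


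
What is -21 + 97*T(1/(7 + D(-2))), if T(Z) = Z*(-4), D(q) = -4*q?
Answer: -703/15 ≈ -46.867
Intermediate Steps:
T(Z) = -4*Z
-21 + 97*T(1/(7 + D(-2))) = -21 + 97*(-4/(7 - 4*(-2))) = -21 + 97*(-4/(7 + 8)) = -21 + 97*(-4/15) = -21 - 388/15 = -703/15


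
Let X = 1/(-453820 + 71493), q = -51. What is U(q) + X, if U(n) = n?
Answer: -19498678/382327 ≈ -51.000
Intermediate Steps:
X = -1/382327 (X = 1/(-382327) = -1/382327 ≈ -2.6156e-6)
U(q) + X = -51 - 1/382327 = -19498678/382327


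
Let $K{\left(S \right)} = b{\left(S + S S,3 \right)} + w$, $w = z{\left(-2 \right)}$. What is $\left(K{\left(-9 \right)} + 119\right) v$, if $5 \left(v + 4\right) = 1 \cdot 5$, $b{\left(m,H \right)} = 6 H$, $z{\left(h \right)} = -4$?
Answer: $-399$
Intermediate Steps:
$w = -4$
$K{\left(S \right)} = 14$ ($K{\left(S \right)} = 6 \cdot 3 - 4 = 18 - 4 = 14$)
$v = -3$ ($v = -4 + \frac{1 \cdot 5}{5} = -4 + \frac{1}{5} \cdot 5 = -4 + 1 = -3$)
$\left(K{\left(-9 \right)} + 119\right) v = \left(14 + 119\right) \left(-3\right) = 133 \left(-3\right) = -399$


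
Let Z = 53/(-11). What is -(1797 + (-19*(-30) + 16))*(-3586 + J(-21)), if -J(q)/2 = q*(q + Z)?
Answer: 122424242/11 ≈ 1.1129e+7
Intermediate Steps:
Z = -53/11 (Z = 53*(-1/11) = -53/11 ≈ -4.8182)
J(q) = -2*q*(-53/11 + q) (J(q) = -2*q*(q - 53/11) = -2*q*(-53/11 + q))
-(1797 + (-19*(-30) + 16))*(-3586 + J(-21)) = -(1797 + (-19*(-30) + 16))*(-3586 + (2/11)*(-21)*(53 - 11*(-21))) = -(1797 + (570 + 16))*(-3586 + (2/11)*(-21)*(53 + 231)) = -(1797 + 586)*(-3586 + (2/11)*(-21)*284) = -2383*(-3586 - 11928/11) = -2383*(-51374)/11 = -1*(-122424242/11) = 122424242/11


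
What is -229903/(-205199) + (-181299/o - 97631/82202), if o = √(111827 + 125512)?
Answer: -1135297163/16867768198 - 60433*√26371/26371 ≈ -372.21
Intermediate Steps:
o = 3*√26371 (o = √237339 = 3*√26371 ≈ 487.17)
-229903/(-205199) + (-181299/o - 97631/82202) = -229903/(-205199) + (-181299*√26371/79113 - 97631/82202) = -229903*(-1/205199) + (-60433*√26371/26371 - 97631*1/82202) = 229903/205199 + (-60433*√26371/26371 - 97631/82202) = 229903/205199 + (-97631/82202 - 60433*√26371/26371) = -1135297163/16867768198 - 60433*√26371/26371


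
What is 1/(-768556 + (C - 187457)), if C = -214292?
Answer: -1/1170305 ≈ -8.5448e-7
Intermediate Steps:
1/(-768556 + (C - 187457)) = 1/(-768556 + (-214292 - 187457)) = 1/(-768556 - 401749) = 1/(-1170305) = -1/1170305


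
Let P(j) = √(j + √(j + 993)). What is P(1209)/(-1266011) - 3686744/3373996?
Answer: -921686/843499 - √(1209 + √2202)/1266011 ≈ -1.0927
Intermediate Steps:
P(j) = √(j + √(993 + j))
P(1209)/(-1266011) - 3686744/3373996 = √(1209 + √(993 + 1209))/(-1266011) - 3686744/3373996 = √(1209 + √2202)*(-1/1266011) - 3686744*1/3373996 = -√(1209 + √2202)/1266011 - 921686/843499 = -921686/843499 - √(1209 + √2202)/1266011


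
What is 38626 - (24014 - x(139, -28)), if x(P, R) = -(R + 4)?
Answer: 14636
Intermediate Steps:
x(P, R) = -4 - R (x(P, R) = -(4 + R) = -4 - R)
38626 - (24014 - x(139, -28)) = 38626 - (24014 - (-4 - 1*(-28))) = 38626 - (24014 - (-4 + 28)) = 38626 - (24014 - 1*24) = 38626 - (24014 - 24) = 38626 - 1*23990 = 38626 - 23990 = 14636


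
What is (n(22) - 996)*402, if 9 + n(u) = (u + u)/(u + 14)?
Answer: -1210556/3 ≈ -4.0352e+5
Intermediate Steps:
n(u) = -9 + 2*u/(14 + u) (n(u) = -9 + (u + u)/(u + 14) = -9 + (2*u)/(14 + u) = -9 + 2*u/(14 + u))
(n(22) - 996)*402 = (7*(-18 - 1*22)/(14 + 22) - 996)*402 = (7*(-18 - 22)/36 - 996)*402 = (7*(1/36)*(-40) - 996)*402 = (-70/9 - 996)*402 = -9034/9*402 = -1210556/3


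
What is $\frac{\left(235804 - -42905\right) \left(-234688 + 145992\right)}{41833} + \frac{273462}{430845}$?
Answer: $- \frac{3550212621787078}{6007846295} \approx -5.9093 \cdot 10^{5}$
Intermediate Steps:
$\frac{\left(235804 - -42905\right) \left(-234688 + 145992\right)}{41833} + \frac{273462}{430845} = \left(235804 + \left(-61002 + 103907\right)\right) \left(-88696\right) \frac{1}{41833} + 273462 \cdot \frac{1}{430845} = \left(235804 + 42905\right) \left(-88696\right) \frac{1}{41833} + \frac{91154}{143615} = 278709 \left(-88696\right) \frac{1}{41833} + \frac{91154}{143615} = \left(-24720373464\right) \frac{1}{41833} + \frac{91154}{143615} = - \frac{24720373464}{41833} + \frac{91154}{143615} = - \frac{3550212621787078}{6007846295}$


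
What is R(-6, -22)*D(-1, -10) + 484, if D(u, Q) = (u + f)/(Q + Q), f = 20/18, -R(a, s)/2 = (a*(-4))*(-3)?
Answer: 2416/5 ≈ 483.20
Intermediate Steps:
R(a, s) = -24*a (R(a, s) = -2*a*(-4)*(-3) = -2*(-4*a)*(-3) = -24*a)
f = 10/9 (f = 20*(1/18) = 10/9 ≈ 1.1111)
D(u, Q) = (10/9 + u)/(2*Q) (D(u, Q) = (u + 10/9)/(Q + Q) = (10/9 + u)/((2*Q)) = (10/9 + u)*(1/(2*Q)) = (10/9 + u)/(2*Q))
R(-6, -22)*D(-1, -10) + 484 = (-24*(-6))*((1/18)*(10 + 9*(-1))/(-10)) + 484 = 144*((1/18)*(-⅒)*(10 - 9)) + 484 = 144*((1/18)*(-⅒)*1) + 484 = 144*(-1/180) + 484 = -⅘ + 484 = 2416/5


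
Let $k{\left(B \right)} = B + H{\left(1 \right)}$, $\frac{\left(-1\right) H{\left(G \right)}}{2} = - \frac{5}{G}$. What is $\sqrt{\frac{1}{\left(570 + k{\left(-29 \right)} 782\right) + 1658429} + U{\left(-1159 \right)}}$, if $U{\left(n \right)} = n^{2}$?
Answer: $\frac{\sqrt{3631156699341261702}}{1644141} \approx 1159.0$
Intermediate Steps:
$H{\left(G \right)} = \frac{10}{G}$ ($H{\left(G \right)} = - 2 \left(- \frac{5}{G}\right) = \frac{10}{G}$)
$k{\left(B \right)} = 10 + B$ ($k{\left(B \right)} = B + \frac{10}{1} = B + 10 \cdot 1 = B + 10 = 10 + B$)
$\sqrt{\frac{1}{\left(570 + k{\left(-29 \right)} 782\right) + 1658429} + U{\left(-1159 \right)}} = \sqrt{\frac{1}{\left(570 + \left(10 - 29\right) 782\right) + 1658429} + \left(-1159\right)^{2}} = \sqrt{\frac{1}{\left(570 - 14858\right) + 1658429} + 1343281} = \sqrt{\frac{1}{-14288 + 1658429} + 1343281} = \sqrt{\frac{1}{1644141} + 1343281} = \sqrt{\frac{2208543366622}{1644141}} = \frac{\sqrt{3631156699341261702}}{1644141}$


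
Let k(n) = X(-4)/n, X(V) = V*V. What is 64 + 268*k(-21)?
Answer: -2944/21 ≈ -140.19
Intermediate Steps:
X(V) = V**2
k(n) = 16/n (k(n) = (-4)**2/n = 16/n)
64 + 268*k(-21) = 64 + 268*(16/(-21)) = 64 + 268*(16*(-1/21)) = 64 + 268*(-16/21) = 64 - 4288/21 = -2944/21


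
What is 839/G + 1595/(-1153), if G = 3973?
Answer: -5369568/4580869 ≈ -1.1722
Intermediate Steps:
839/G + 1595/(-1153) = 839/3973 + 1595/(-1153) = 839*(1/3973) + 1595*(-1/1153) = 839/3973 - 1595/1153 = -5369568/4580869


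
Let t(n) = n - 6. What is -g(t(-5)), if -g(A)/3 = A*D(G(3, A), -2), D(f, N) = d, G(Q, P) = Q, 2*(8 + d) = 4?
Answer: 198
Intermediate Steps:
d = -6 (d = -8 + (1/2)*4 = -8 + 2 = -6)
t(n) = -6 + n
D(f, N) = -6
g(A) = 18*A (g(A) = -3*A*(-6) = -(-18)*A = 18*A)
-g(t(-5)) = -18*(-6 - 5) = -18*(-11) = -1*(-198) = 198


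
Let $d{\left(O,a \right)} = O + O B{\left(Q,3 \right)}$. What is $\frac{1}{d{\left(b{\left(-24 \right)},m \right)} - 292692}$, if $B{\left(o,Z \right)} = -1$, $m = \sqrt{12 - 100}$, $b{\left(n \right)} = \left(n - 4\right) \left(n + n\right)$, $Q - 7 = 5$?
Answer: $- \frac{1}{292692} \approx -3.4166 \cdot 10^{-6}$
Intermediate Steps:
$Q = 12$ ($Q = 7 + 5 = 12$)
$b{\left(n \right)} = 2 n \left(-4 + n\right)$ ($b{\left(n \right)} = \left(-4 + n\right) 2 n = 2 n \left(-4 + n\right)$)
$m = 2 i \sqrt{22}$ ($m = \sqrt{-88} = 2 i \sqrt{22} \approx 9.3808 i$)
$d{\left(O,a \right)} = 0$ ($d{\left(O,a \right)} = O + O \left(-1\right) = O - O = 0$)
$\frac{1}{d{\left(b{\left(-24 \right)},m \right)} - 292692} = \frac{1}{0 - 292692} = \frac{1}{-292692} = - \frac{1}{292692}$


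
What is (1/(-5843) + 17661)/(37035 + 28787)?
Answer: 51596611/192298973 ≈ 0.26831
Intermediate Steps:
(1/(-5843) + 17661)/(37035 + 28787) = (-1/5843 + 17661)/65822 = (103193222/5843)*(1/65822) = 51596611/192298973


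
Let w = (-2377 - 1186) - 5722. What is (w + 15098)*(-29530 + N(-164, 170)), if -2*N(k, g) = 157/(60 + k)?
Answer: -35703928479/208 ≈ -1.7165e+8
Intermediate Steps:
N(k, g) = -157/(2*(60 + k))
w = -9285 (w = -3563 - 5722 = -9285)
(w + 15098)*(-29530 + N(-164, 170)) = (-9285 + 15098)*(-29530 - 157/(120 + 2*(-164))) = 5813*(-29530 - 157/(120 - 328)) = 5813*(-29530 - 157/(-208)) = 5813*(-29530 - 157*(-1/208)) = 5813*(-29530 + 157/208) = 5813*(-6142083/208) = -35703928479/208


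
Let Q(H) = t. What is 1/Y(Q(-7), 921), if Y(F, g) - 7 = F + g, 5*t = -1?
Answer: 5/4639 ≈ 0.0010778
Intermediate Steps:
t = -1/5 (t = (1/5)*(-1) = -1/5 ≈ -0.20000)
Q(H) = -1/5
Y(F, g) = 7 + F + g (Y(F, g) = 7 + (F + g) = 7 + F + g)
1/Y(Q(-7), 921) = 1/(7 - 1/5 + 921) = 1/(4639/5) = 5/4639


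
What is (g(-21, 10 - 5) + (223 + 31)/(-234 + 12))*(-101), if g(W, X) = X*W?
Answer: 1189982/111 ≈ 10721.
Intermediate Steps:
g(W, X) = W*X
(g(-21, 10 - 5) + (223 + 31)/(-234 + 12))*(-101) = (-21*(10 - 5) + (223 + 31)/(-234 + 12))*(-101) = (-21*5 + 254/(-222))*(-101) = (-105 + 254*(-1/222))*(-101) = (-105 - 127/111)*(-101) = -11782/111*(-101) = 1189982/111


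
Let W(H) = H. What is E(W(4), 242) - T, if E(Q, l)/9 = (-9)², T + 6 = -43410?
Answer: 44145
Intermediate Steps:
T = -43416 (T = -6 - 43410 = -43416)
E(Q, l) = 729 (E(Q, l) = 9*(-9)² = 9*81 = 729)
E(W(4), 242) - T = 729 - 1*(-43416) = 729 + 43416 = 44145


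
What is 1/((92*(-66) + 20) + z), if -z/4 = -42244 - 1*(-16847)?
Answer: 1/95536 ≈ 1.0467e-5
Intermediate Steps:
z = 101588 (z = -4*(-42244 - 1*(-16847)) = -4*(-42244 + 16847) = -4*(-25397) = 101588)
1/((92*(-66) + 20) + z) = 1/((92*(-66) + 20) + 101588) = 1/((-6072 + 20) + 101588) = 1/(-6052 + 101588) = 1/95536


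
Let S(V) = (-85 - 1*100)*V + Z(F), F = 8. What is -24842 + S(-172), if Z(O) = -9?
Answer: 6969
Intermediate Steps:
S(V) = -9 - 185*V (S(V) = (-85 - 1*100)*V - 9 = (-85 - 100)*V - 9 = -185*V - 9 = -9 - 185*V)
-24842 + S(-172) = -24842 + (-9 - 185*(-172)) = -24842 + (-9 + 31820) = -24842 + 31811 = 6969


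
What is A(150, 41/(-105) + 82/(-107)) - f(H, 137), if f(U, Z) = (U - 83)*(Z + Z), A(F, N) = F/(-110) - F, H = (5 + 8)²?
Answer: -260869/11 ≈ -23715.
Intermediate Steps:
H = 169 (H = 13² = 169)
A(F, N) = -111*F/110 (A(F, N) = F*(-1/110) - F = -F/110 - F = -111*F/110)
f(U, Z) = 2*Z*(-83 + U) (f(U, Z) = (-83 + U)*(2*Z) = 2*Z*(-83 + U))
A(150, 41/(-105) + 82/(-107)) - f(H, 137) = -111/110*150 - 2*137*(-83 + 169) = -1665/11 - 2*137*86 = -1665/11 - 1*23564 = -1665/11 - 23564 = -260869/11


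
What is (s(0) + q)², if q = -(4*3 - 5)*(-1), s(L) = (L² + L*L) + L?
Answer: 49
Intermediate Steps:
s(L) = L + 2*L² (s(L) = (L² + L²) + L = 2*L² + L = L + 2*L²)
q = 7 (q = -(12 - 5)*(-1) = -1*7*(-1) = -7*(-1) = 7)
(s(0) + q)² = (0*(1 + 2*0) + 7)² = (0*(1 + 0) + 7)² = (0*1 + 7)² = (0 + 7)² = 7² = 49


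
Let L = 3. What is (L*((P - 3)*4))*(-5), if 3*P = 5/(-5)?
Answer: 200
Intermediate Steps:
P = -1/3 (P = (5/(-5))/3 = (5*(-1/5))/3 = (1/3)*(-1) = -1/3 ≈ -0.33333)
(L*((P - 3)*4))*(-5) = (3*((-1/3 - 3)*4))*(-5) = (3*(-10/3*4))*(-5) = (3*(-40/3))*(-5) = -40*(-5) = 200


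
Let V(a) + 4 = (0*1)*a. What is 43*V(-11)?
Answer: -172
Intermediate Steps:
V(a) = -4 (V(a) = -4 + (0*1)*a = -4 + 0*a = -4 + 0 = -4)
43*V(-11) = 43*(-4) = -172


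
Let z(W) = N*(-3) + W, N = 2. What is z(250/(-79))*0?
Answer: 0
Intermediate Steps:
z(W) = -6 + W (z(W) = 2*(-3) + W = -6 + W)
z(250/(-79))*0 = (-6 + 250/(-79))*0 = (-6 + 250*(-1/79))*0 = (-6 - 250/79)*0 = -724/79*0 = 0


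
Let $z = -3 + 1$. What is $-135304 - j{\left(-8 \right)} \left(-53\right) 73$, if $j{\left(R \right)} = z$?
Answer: $-143042$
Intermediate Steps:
$z = -2$
$j{\left(R \right)} = -2$
$-135304 - j{\left(-8 \right)} \left(-53\right) 73 = -135304 - \left(-2\right) \left(-53\right) 73 = -135304 - 106 \cdot 73 = -135304 - 7738 = -143042$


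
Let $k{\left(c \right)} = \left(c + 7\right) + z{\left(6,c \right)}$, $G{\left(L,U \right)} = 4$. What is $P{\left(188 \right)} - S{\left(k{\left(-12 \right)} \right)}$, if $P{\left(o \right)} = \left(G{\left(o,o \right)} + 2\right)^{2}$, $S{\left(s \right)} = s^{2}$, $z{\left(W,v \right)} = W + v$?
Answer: $-85$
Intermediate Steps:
$k{\left(c \right)} = 13 + 2 c$ ($k{\left(c \right)} = \left(c + 7\right) + \left(6 + c\right) = \left(7 + c\right) + \left(6 + c\right) = 13 + 2 c$)
$P{\left(o \right)} = 36$ ($P{\left(o \right)} = \left(4 + 2\right)^{2} = 6^{2} = 36$)
$P{\left(188 \right)} - S{\left(k{\left(-12 \right)} \right)} = 36 - \left(13 + 2 \left(-12\right)\right)^{2} = 36 - \left(13 - 24\right)^{2} = 36 - \left(-11\right)^{2} = 36 - 121 = -85$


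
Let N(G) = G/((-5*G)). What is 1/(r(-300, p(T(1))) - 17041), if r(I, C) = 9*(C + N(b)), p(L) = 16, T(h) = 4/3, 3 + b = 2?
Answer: -5/84494 ≈ -5.9176e-5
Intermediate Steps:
b = -1 (b = -3 + 2 = -1)
T(h) = 4/3 (T(h) = 4*(⅓) = 4/3)
N(G) = -⅕ (N(G) = G*(-1/(5*G)) = -⅕)
r(I, C) = -9/5 + 9*C (r(I, C) = 9*(C - ⅕) = 9*(-⅕ + C) = -9/5 + 9*C)
1/(r(-300, p(T(1))) - 17041) = 1/((-9/5 + 9*16) - 17041) = 1/((-9/5 + 144) - 17041) = 1/(711/5 - 17041) = 1/(-84494/5) = -5/84494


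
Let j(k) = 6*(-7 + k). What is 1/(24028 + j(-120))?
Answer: 1/23266 ≈ 4.2981e-5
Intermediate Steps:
j(k) = -42 + 6*k
1/(24028 + j(-120)) = 1/(24028 + (-42 + 6*(-120))) = 1/(24028 + (-42 - 720)) = 1/(24028 - 762) = 1/23266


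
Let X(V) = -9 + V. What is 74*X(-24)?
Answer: -2442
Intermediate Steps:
74*X(-24) = 74*(-9 - 24) = 74*(-33) = -2442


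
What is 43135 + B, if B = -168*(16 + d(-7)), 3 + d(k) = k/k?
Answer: 40783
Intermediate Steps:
d(k) = -2 (d(k) = -3 + k/k = -3 + 1 = -2)
B = -2352 (B = -168*(16 - 2) = -168*14 = -2352)
43135 + B = 43135 - 2352 = 40783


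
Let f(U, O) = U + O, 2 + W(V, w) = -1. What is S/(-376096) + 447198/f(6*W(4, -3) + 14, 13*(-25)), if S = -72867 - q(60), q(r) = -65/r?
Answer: -12534067537/9222528 ≈ -1359.1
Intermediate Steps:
W(V, w) = -3 (W(V, w) = -2 - 1 = -3)
f(U, O) = O + U
S = -874391/12 (S = -72867 - (-65)/60 = -72867 - 1*(-13/12) = -72867 + 13/12 = -874391/12 ≈ -72866.)
S/(-376096) + 447198/f(6*W(4, -3) + 14, 13*(-25)) = -874391/12/(-376096) + 447198/(13*(-25) + (6*(-3) + 14)) = -874391/12*(-1/376096) + 447198/(-325 + (-18 + 14)) = 5431/28032 + 447198/(-325 - 4) = 5431/28032 + 447198/(-329) = 5431/28032 + 447198*(-1/329) = 5431/28032 - 447198/329 = -12534067537/9222528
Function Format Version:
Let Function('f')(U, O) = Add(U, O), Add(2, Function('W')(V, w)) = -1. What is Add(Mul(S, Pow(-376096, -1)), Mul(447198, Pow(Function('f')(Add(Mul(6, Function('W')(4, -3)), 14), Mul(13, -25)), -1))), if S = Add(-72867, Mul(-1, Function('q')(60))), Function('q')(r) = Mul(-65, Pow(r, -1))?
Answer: Rational(-12534067537, 9222528) ≈ -1359.1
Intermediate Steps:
Function('W')(V, w) = -3 (Function('W')(V, w) = Add(-2, -1) = -3)
Function('f')(U, O) = Add(O, U)
S = Rational(-874391, 12) (S = Add(-72867, Mul(-1, Mul(-65, Pow(60, -1)))) = Add(-72867, Mul(-1, Mul(-65, Rational(1, 60)))) = Add(-72867, Mul(-1, Rational(-13, 12))) = Add(-72867, Rational(13, 12)) = Rational(-874391, 12) ≈ -72866.)
Add(Mul(S, Pow(-376096, -1)), Mul(447198, Pow(Function('f')(Add(Mul(6, Function('W')(4, -3)), 14), Mul(13, -25)), -1))) = Add(Mul(Rational(-874391, 12), Pow(-376096, -1)), Mul(447198, Pow(Add(Mul(13, -25), Add(Mul(6, -3), 14)), -1))) = Add(Mul(Rational(-874391, 12), Rational(-1, 376096)), Mul(447198, Pow(Add(-325, Add(-18, 14)), -1))) = Add(Rational(5431, 28032), Mul(447198, Pow(Add(-325, -4), -1))) = Add(Rational(5431, 28032), Mul(447198, Pow(-329, -1))) = Add(Rational(5431, 28032), Mul(447198, Rational(-1, 329))) = Add(Rational(5431, 28032), Rational(-447198, 329)) = Rational(-12534067537, 9222528)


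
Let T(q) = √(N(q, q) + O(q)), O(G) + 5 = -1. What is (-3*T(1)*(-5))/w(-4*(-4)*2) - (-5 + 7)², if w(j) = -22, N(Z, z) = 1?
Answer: -4 - 15*I*√5/22 ≈ -4.0 - 1.5246*I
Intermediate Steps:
O(G) = -6 (O(G) = -5 - 1 = -6)
T(q) = I*√5 (T(q) = √(1 - 6) = √(-5) = I*√5)
(-3*T(1)*(-5))/w(-4*(-4)*2) - (-5 + 7)² = (-3*I*√5*(-5))/(-22) - (-5 + 7)² = (-3*I*√5*(-5))*(-1/22) - 1*2² = (15*I*√5)*(-1/22) - 1*4 = -15*I*√5/22 - 4 = -4 - 15*I*√5/22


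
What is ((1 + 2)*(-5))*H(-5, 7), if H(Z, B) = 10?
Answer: -150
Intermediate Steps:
((1 + 2)*(-5))*H(-5, 7) = ((1 + 2)*(-5))*10 = (3*(-5))*10 = -15*10 = -150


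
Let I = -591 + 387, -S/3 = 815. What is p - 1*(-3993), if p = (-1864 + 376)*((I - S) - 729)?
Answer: -2245863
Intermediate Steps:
S = -2445 (S = -3*815 = -2445)
I = -204
p = -2249856 (p = (-1864 + 376)*((-204 - 1*(-2445)) - 729) = -1488*((-204 + 2445) - 729) = -1488*(2241 - 729) = -1488*1512 = -2249856)
p - 1*(-3993) = -2249856 - 1*(-3993) = -2249856 + 3993 = -2245863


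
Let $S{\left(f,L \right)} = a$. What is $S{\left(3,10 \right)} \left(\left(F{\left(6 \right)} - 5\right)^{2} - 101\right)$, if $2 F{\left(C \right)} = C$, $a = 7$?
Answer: $-679$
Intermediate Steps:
$S{\left(f,L \right)} = 7$
$F{\left(C \right)} = \frac{C}{2}$
$S{\left(3,10 \right)} \left(\left(F{\left(6 \right)} - 5\right)^{2} - 101\right) = 7 \left(\left(\frac{1}{2} \cdot 6 - 5\right)^{2} - 101\right) = 7 \left(\left(3 - 5\right)^{2} - 101\right) = 7 \left(\left(-2\right)^{2} - 101\right) = 7 \left(4 - 101\right) = 7 \left(-97\right) = -679$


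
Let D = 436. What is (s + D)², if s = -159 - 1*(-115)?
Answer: 153664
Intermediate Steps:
s = -44 (s = -159 + 115 = -44)
(s + D)² = (-44 + 436)² = 392² = 153664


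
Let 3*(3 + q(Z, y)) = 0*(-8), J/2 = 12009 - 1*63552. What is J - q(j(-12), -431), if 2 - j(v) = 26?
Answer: -103083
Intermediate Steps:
J = -103086 (J = 2*(12009 - 1*63552) = 2*(12009 - 63552) = 2*(-51543) = -103086)
j(v) = -24 (j(v) = 2 - 1*26 = 2 - 26 = -24)
q(Z, y) = -3 (q(Z, y) = -3 + (0*(-8))/3 = -3 + (1/3)*0 = -3 + 0 = -3)
J - q(j(-12), -431) = -103086 - 1*(-3) = -103086 + 3 = -103083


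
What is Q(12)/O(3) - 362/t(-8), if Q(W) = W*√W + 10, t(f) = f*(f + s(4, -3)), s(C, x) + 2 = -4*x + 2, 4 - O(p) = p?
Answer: 341/16 + 24*√3 ≈ 62.882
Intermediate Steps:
O(p) = 4 - p
s(C, x) = -4*x (s(C, x) = -2 + (-4*x + 2) = -2 + (2 - 4*x) = -4*x)
t(f) = f*(12 + f) (t(f) = f*(f - 4*(-3)) = f*(f + 12) = f*(12 + f))
Q(W) = 10 + W^(3/2) (Q(W) = W^(3/2) + 10 = 10 + W^(3/2))
Q(12)/O(3) - 362/t(-8) = (10 + 12^(3/2))/(4 - 1*3) - 362*(-1/(8*(12 - 8))) = (10 + 24*√3)/(4 - 3) - 362/((-8*4)) = (10 + 24*√3)/1 - 362/(-32) = (10 + 24*√3)*1 - 362*(-1/32) = (10 + 24*√3) + 181/16 = 341/16 + 24*√3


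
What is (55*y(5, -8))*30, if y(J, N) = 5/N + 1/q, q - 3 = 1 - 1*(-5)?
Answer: -10175/12 ≈ -847.92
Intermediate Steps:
q = 9 (q = 3 + (1 - 1*(-5)) = 3 + (1 + 5) = 3 + 6 = 9)
y(J, N) = ⅑ + 5/N (y(J, N) = 5/N + 1/9 = 5/N + 1*(⅑) = 5/N + ⅑ = ⅑ + 5/N)
(55*y(5, -8))*30 = (55*((⅑)*(45 - 8)/(-8)))*30 = (55*((⅑)*(-⅛)*37))*30 = (55*(-37/72))*30 = -2035/72*30 = -10175/12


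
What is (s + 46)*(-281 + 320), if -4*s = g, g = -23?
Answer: 8073/4 ≈ 2018.3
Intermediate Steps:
s = 23/4 (s = -¼*(-23) = 23/4 ≈ 5.7500)
(s + 46)*(-281 + 320) = (23/4 + 46)*(-281 + 320) = (207/4)*39 = 8073/4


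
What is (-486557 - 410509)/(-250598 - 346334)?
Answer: 448533/298466 ≈ 1.5028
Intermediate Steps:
(-486557 - 410509)/(-250598 - 346334) = -897066/(-596932) = -897066*(-1/596932) = 448533/298466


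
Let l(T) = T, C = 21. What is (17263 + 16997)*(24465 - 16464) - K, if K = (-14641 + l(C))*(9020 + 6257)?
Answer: 497464000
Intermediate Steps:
K = -223349740 (K = (-14641 + 21)*(9020 + 6257) = -14620*15277 = -223349740)
(17263 + 16997)*(24465 - 16464) - K = (17263 + 16997)*(24465 - 16464) - 1*(-223349740) = 34260*8001 + 223349740 = 274114260 + 223349740 = 497464000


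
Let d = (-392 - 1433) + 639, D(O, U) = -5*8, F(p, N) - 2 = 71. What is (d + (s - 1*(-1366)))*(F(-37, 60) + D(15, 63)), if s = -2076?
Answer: -62568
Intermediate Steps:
F(p, N) = 73 (F(p, N) = 2 + 71 = 73)
D(O, U) = -40
d = -1186 (d = -1825 + 639 = -1186)
(d + (s - 1*(-1366)))*(F(-37, 60) + D(15, 63)) = (-1186 + (-2076 - 1*(-1366)))*(73 - 40) = (-1186 + (-2076 + 1366))*33 = (-1186 - 710)*33 = -1896*33 = -62568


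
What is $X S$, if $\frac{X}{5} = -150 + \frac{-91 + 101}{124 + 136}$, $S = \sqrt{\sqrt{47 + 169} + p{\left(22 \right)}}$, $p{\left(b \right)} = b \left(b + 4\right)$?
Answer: $- \frac{19495 \sqrt{572 + 6 \sqrt{6}}}{26} \approx -18162.0$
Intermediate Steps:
$p{\left(b \right)} = b \left(4 + b\right)$
$S = \sqrt{572 + 6 \sqrt{6}}$ ($S = \sqrt{\sqrt{47 + 169} + 22 \left(4 + 22\right)} = \sqrt{\sqrt{216} + 22 \cdot 26} = \sqrt{6 \sqrt{6} + 572} = \sqrt{572 + 6 \sqrt{6}} \approx 24.222$)
$X = - \frac{19495}{26}$ ($X = 5 \left(-150 + \frac{-91 + 101}{124 + 136}\right) = 5 \left(-150 + \frac{10}{260}\right) = 5 \left(-150 + 10 \cdot \frac{1}{260}\right) = 5 \left(-150 + \frac{1}{26}\right) = 5 \left(- \frac{3899}{26}\right) = - \frac{19495}{26} \approx -749.81$)
$X S = - \frac{19495 \sqrt{572 + 6 \sqrt{6}}}{26}$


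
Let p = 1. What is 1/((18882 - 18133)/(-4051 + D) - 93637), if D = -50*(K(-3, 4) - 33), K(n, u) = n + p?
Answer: -2301/215459486 ≈ -1.0680e-5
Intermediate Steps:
K(n, u) = 1 + n (K(n, u) = n + 1 = 1 + n)
D = 1750 (D = -50*((1 - 3) - 33) = -50*(-2 - 33) = -50*(-35) = 1750)
1/((18882 - 18133)/(-4051 + D) - 93637) = 1/((18882 - 18133)/(-4051 + 1750) - 93637) = 1/(749/(-2301) - 93637) = 1/(749*(-1/2301) - 93637) = 1/(-749/2301 - 93637) = 1/(-215459486/2301) = -2301/215459486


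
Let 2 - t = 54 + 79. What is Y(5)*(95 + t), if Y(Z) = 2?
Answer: -72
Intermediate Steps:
t = -131 (t = 2 - (54 + 79) = 2 - 1*133 = 2 - 133 = -131)
Y(5)*(95 + t) = 2*(95 - 131) = 2*(-36) = -72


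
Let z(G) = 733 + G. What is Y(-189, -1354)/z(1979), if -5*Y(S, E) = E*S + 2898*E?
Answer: 611331/2260 ≈ 270.50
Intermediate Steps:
Y(S, E) = -2898*E/5 - E*S/5 (Y(S, E) = -(E*S + 2898*E)/5 = -(2898*E + E*S)/5 = -2898*E/5 - E*S/5)
Y(-189, -1354)/z(1979) = (-1/5*(-1354)*(2898 - 189))/(733 + 1979) = -1/5*(-1354)*2709/2712 = (3667986/5)*(1/2712) = 611331/2260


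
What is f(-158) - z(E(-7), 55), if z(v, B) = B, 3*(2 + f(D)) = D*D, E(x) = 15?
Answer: 24793/3 ≈ 8264.3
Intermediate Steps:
f(D) = -2 + D²/3 (f(D) = -2 + (D*D)/3 = -2 + D²/3)
f(-158) - z(E(-7), 55) = (-2 + (⅓)*(-158)²) - 1*55 = (-2 + (⅓)*24964) - 55 = (-2 + 24964/3) - 55 = 24958/3 - 55 = 24793/3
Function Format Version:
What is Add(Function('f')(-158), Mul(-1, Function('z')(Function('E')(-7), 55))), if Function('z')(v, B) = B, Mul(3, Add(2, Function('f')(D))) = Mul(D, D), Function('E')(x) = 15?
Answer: Rational(24793, 3) ≈ 8264.3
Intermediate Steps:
Function('f')(D) = Add(-2, Mul(Rational(1, 3), Pow(D, 2))) (Function('f')(D) = Add(-2, Mul(Rational(1, 3), Mul(D, D))) = Add(-2, Mul(Rational(1, 3), Pow(D, 2))))
Add(Function('f')(-158), Mul(-1, Function('z')(Function('E')(-7), 55))) = Add(Add(-2, Mul(Rational(1, 3), Pow(-158, 2))), Mul(-1, 55)) = Add(Add(-2, Mul(Rational(1, 3), 24964)), -55) = Add(Add(-2, Rational(24964, 3)), -55) = Add(Rational(24958, 3), -55) = Rational(24793, 3)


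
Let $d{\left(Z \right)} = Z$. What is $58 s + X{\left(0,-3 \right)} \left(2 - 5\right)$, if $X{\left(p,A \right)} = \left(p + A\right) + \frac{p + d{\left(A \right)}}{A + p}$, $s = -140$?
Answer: $-8114$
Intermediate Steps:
$X{\left(p,A \right)} = 1 + A + p$ ($X{\left(p,A \right)} = \left(p + A\right) + \frac{p + A}{A + p} = \left(A + p\right) + \frac{A + p}{A + p} = \left(A + p\right) + 1 = 1 + A + p$)
$58 s + X{\left(0,-3 \right)} \left(2 - 5\right) = 58 \left(-140\right) + \left(1 - 3 + 0\right) \left(2 - 5\right) = -8120 - -6 = -8120 + 6 = -8114$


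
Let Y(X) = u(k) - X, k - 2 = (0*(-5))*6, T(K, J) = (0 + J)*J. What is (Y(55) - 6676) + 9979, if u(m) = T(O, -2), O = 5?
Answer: 3252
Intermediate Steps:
T(K, J) = J² (T(K, J) = J*J = J²)
k = 2 (k = 2 + (0*(-5))*6 = 2 + 0*6 = 2 + 0 = 2)
u(m) = 4 (u(m) = (-2)² = 4)
Y(X) = 4 - X
(Y(55) - 6676) + 9979 = ((4 - 1*55) - 6676) + 9979 = ((4 - 55) - 6676) + 9979 = (-51 - 6676) + 9979 = -6727 + 9979 = 3252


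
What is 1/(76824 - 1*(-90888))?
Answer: 1/167712 ≈ 5.9626e-6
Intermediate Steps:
1/(76824 - 1*(-90888)) = 1/(76824 + 90888) = 1/167712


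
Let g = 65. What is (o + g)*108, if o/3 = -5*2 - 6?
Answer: 1836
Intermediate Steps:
o = -48 (o = 3*(-5*2 - 6) = 3*(-10 - 6) = 3*(-16) = -48)
(o + g)*108 = (-48 + 65)*108 = 17*108 = 1836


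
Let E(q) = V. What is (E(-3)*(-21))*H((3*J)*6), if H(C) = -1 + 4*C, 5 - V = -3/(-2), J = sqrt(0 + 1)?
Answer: -10437/2 ≈ -5218.5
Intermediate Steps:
J = 1 (J = sqrt(1) = 1)
V = 7/2 (V = 5 - (-3)/(-2) = 5 - (-3)*(-1)/2 = 5 - 1*3/2 = 5 - 3/2 = 7/2 ≈ 3.5000)
E(q) = 7/2
(E(-3)*(-21))*H((3*J)*6) = ((7/2)*(-21))*(-1 + 4*((3*1)*6)) = -147*(-1 + 4*(3*6))/2 = -147*(-1 + 4*18)/2 = -147*(-1 + 72)/2 = -147/2*71 = -10437/2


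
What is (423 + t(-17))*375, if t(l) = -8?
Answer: 155625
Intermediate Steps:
(423 + t(-17))*375 = (423 - 8)*375 = 415*375 = 155625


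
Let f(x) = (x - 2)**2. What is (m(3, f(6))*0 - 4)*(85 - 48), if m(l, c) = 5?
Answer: -148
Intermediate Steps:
f(x) = (-2 + x)**2
(m(3, f(6))*0 - 4)*(85 - 48) = (5*0 - 4)*(85 - 48) = (0 - 4)*37 = -4*37 = -148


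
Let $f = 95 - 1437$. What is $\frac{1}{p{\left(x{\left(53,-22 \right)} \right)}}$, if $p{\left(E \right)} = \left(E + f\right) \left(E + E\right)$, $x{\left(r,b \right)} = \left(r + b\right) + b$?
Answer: $- \frac{1}{23994} \approx -4.1677 \cdot 10^{-5}$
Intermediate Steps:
$f = -1342$ ($f = 95 - 1437 = -1342$)
$x{\left(r,b \right)} = r + 2 b$ ($x{\left(r,b \right)} = \left(b + r\right) + b = r + 2 b$)
$p{\left(E \right)} = 2 E \left(-1342 + E\right)$ ($p{\left(E \right)} = \left(E - 1342\right) \left(E + E\right) = \left(-1342 + E\right) 2 E = 2 E \left(-1342 + E\right)$)
$\frac{1}{p{\left(x{\left(53,-22 \right)} \right)}} = \frac{1}{2 \left(53 + 2 \left(-22\right)\right) \left(-1342 + \left(53 + 2 \left(-22\right)\right)\right)} = \frac{1}{2 \left(53 - 44\right) \left(-1342 + \left(53 - 44\right)\right)} = \frac{1}{2 \cdot 9 \left(-1342 + 9\right)} = \frac{1}{2 \cdot 9 \left(-1333\right)} = \frac{1}{-23994} = - \frac{1}{23994}$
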